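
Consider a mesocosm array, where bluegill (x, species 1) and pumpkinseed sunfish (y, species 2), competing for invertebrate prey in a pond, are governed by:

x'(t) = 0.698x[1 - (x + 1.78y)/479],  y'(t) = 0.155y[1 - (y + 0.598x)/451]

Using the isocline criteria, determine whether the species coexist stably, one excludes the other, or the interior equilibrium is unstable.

Compare the nullcline intercepts: K1/α12 = 479/1.78 = 269 < K2 = 451; K2/α21 = 451/0.598 = 754 > K1 = 479.
Since the inequalities point opposite ways, species 2 can invade but species 1 cannot.

species 2 excludes species 1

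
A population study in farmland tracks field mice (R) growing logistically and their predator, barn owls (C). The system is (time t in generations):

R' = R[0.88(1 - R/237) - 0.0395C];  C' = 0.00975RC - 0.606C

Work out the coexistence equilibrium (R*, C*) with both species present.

R* ≈ 62.2, C* ≈ 16.4

From dC/dt = 0 with C > 0: 0.00975R* = 0.606, so R* = 62.2.
Substitute into dR/dt = 0: 0.88(1 - 62.2/237) = 0.0395C*.
The bracket is 0.738, giving C* = 0.649/0.0395 = 16.4.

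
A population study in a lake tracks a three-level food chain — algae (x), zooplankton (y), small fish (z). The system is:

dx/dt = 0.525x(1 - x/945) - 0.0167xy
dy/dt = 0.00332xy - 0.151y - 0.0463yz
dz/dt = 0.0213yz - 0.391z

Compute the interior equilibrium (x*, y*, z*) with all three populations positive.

From dz/dt = 0: 0.0213y* = 0.391, so y* = 18.4.
From dx/dt = 0: 0.525(1 - x*/945) = 0.0167·18.4, giving x* = 945·(1 - 0.584) = 393.
From dy/dt = 0: 0.00332·393 - 0.151 = 0.0463z*, so z* = 1.15/0.0463 = 24.9.

x* ≈ 393, y* ≈ 18.4, z* ≈ 24.9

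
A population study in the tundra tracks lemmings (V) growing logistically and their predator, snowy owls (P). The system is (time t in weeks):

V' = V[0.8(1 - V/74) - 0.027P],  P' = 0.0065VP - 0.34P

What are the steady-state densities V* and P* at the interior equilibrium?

From dP/dt = 0 with P > 0: 0.0065V* = 0.34, so V* = 52.3.
Substitute into dV/dt = 0: 0.8(1 - 52.3/74) = 0.027P*.
The bracket is 0.293, giving P* = 0.235/0.027 = 8.69.

V* ≈ 52.3, P* ≈ 8.69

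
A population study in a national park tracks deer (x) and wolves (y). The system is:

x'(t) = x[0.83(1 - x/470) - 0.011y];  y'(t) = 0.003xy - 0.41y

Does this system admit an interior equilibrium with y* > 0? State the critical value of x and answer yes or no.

Threshold x = 137; K > 137, so yes, the predator persists.

The predator equation gives dy/dt > 0 only when x > 0.41/0.003 = 137.
Without the predator, x → K = 470. Since 470 > 137, the predator can invade and persist.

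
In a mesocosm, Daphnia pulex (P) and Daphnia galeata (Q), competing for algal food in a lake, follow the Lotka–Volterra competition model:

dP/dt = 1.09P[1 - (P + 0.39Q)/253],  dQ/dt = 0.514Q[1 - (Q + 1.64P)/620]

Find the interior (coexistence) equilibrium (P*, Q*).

P* ≈ 31.1, Q* ≈ 569

Setting both brackets to zero gives the nullclines P + 0.39Q = 253 and 1.64P + Q = 620.
Substituting Q = 620 - 1.64P into the first: P(1 - 0.39·1.64) = 253 - 0.39·620.
So P* = 11.2/0.36 = 31.1, and then Q* = 620 - 1.64·31.1 = 569.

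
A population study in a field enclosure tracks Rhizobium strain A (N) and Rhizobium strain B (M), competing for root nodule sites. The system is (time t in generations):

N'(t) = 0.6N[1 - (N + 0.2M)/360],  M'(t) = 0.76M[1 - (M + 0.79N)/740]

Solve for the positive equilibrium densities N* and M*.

Setting both brackets to zero gives the nullclines N + 0.2M = 360 and 0.79N + M = 740.
Substituting M = 740 - 0.79N into the first: N(1 - 0.2·0.79) = 360 - 0.2·740.
So N* = 212/0.842 = 252, and then M* = 740 - 0.79·252 = 541.

N* ≈ 252, M* ≈ 541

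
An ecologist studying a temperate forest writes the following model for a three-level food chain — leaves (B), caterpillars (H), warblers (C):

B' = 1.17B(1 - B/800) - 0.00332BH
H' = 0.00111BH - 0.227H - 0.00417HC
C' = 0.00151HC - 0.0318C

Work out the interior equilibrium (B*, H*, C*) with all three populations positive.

B* ≈ 752, H* ≈ 21.1, C* ≈ 146

From dC/dt = 0: 0.00151H* = 0.0318, so H* = 21.1.
From dB/dt = 0: 1.17(1 - B*/800) = 0.00332·21.1, giving B* = 800·(1 - 0.0598) = 752.
From dH/dt = 0: 0.00111·752 - 0.227 = 0.00417C*, so C* = 0.608/0.00417 = 146.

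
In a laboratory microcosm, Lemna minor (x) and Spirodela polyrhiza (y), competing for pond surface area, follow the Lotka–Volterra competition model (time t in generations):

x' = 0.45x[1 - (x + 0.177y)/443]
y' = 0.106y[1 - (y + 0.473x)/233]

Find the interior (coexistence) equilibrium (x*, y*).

x* ≈ 438, y* ≈ 25.6

Setting both brackets to zero gives the nullclines x + 0.177y = 443 and 0.473x + y = 233.
Substituting y = 233 - 0.473x into the first: x(1 - 0.177·0.473) = 443 - 0.177·233.
So x* = 402/0.916 = 438, and then y* = 233 - 0.473·438 = 25.6.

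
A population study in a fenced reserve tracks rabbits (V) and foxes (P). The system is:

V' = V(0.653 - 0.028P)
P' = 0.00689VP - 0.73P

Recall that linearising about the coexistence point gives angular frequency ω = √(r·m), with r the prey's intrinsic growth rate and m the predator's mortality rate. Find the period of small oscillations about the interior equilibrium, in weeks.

Here r = 0.653 and m = 0.73, so r·m = 0.477.
ω = √0.477 = 0.69 per week, hence T = 2π/ω ≈ 9.1 weeks.

T ≈ 9.1 weeks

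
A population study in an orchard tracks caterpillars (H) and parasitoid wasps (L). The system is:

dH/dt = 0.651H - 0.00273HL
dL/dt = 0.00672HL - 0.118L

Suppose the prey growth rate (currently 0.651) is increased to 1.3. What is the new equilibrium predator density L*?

L* ≈ 476

At the interior fixed point, setting dH/dt = 0 with H > 0 fixes L* = (prey growth rate)/(HL coefficient) — independent of the other coefficients.
With the change, L* = 1.3/0.00273 = 476; it rises from 238.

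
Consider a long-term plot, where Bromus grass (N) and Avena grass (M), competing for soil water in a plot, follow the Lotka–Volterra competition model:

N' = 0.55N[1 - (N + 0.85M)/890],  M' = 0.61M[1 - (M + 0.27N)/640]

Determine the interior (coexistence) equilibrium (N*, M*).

N* ≈ 449, M* ≈ 519

Setting both brackets to zero gives the nullclines N + 0.85M = 890 and 0.27N + M = 640.
Substituting M = 640 - 0.27N into the first: N(1 - 0.85·0.27) = 890 - 0.85·640.
So N* = 346/0.77 = 449, and then M* = 640 - 0.27·449 = 519.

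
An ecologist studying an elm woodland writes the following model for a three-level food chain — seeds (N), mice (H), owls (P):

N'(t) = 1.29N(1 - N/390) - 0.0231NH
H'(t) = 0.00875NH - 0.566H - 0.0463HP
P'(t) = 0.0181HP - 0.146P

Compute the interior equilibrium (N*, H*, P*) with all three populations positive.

From dP/dt = 0: 0.0181H* = 0.146, so H* = 8.07.
From dN/dt = 0: 1.29(1 - N*/390) = 0.0231·8.07, giving N* = 390·(1 - 0.144) = 334.
From dH/dt = 0: 0.00875·334 - 0.566 = 0.0463P*, so P* = 2.35/0.0463 = 50.8.

N* ≈ 334, H* ≈ 8.07, P* ≈ 50.8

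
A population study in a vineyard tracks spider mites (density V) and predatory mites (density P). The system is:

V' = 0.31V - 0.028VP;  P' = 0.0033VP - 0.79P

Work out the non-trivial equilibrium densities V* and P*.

V* ≈ 239, P* ≈ 11.1

Set dP/dt = 0 with P > 0: 0.0033V - 0.79 = 0, so V* = 0.79/0.0033 = 239.
Set dV/dt = 0 with V > 0: 0.31 - 0.028P = 0, so P* = 0.31/0.028 = 11.1.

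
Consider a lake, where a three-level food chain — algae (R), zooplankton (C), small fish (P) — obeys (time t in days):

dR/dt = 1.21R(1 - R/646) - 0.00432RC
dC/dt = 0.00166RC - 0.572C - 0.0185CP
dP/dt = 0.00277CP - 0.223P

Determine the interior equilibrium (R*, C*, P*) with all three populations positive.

From dP/dt = 0: 0.00277C* = 0.223, so C* = 80.5.
From dR/dt = 0: 1.21(1 - R*/646) = 0.00432·80.5, giving R* = 646·(1 - 0.287) = 460.
From dC/dt = 0: 0.00166·460 - 0.572 = 0.0185P*, so P* = 0.192/0.0185 = 10.4.

R* ≈ 460, C* ≈ 80.5, P* ≈ 10.4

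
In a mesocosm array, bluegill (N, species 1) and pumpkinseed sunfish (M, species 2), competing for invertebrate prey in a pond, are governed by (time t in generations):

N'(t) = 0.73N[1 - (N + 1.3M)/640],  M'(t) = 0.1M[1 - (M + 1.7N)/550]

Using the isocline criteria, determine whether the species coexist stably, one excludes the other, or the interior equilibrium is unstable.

Compare the nullcline intercepts: K1/α12 = 640/1.3 = 492 < K2 = 550; K2/α21 = 550/1.7 = 324 < K1 = 640.
Since both are reversed, neither can invade when rare; the interior point is a saddle.

unstable coexistence (outcome depends on initial conditions)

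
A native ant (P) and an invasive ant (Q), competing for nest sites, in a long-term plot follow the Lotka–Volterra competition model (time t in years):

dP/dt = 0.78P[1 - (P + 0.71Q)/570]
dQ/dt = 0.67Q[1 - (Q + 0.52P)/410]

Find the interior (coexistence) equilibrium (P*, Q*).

P* ≈ 442, Q* ≈ 180

Setting both brackets to zero gives the nullclines P + 0.71Q = 570 and 0.52P + Q = 410.
Substituting Q = 410 - 0.52P into the first: P(1 - 0.71·0.52) = 570 - 0.71·410.
So P* = 279/0.631 = 442, and then Q* = 410 - 0.52·442 = 180.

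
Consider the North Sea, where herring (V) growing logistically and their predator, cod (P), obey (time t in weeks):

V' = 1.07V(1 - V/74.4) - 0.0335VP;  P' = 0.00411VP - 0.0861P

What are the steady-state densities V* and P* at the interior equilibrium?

V* ≈ 20.9, P* ≈ 22.9

From dP/dt = 0 with P > 0: 0.00411V* = 0.0861, so V* = 20.9.
Substitute into dV/dt = 0: 1.07(1 - 20.9/74.4) = 0.0335P*.
The bracket is 0.718, giving P* = 0.769/0.0335 = 22.9.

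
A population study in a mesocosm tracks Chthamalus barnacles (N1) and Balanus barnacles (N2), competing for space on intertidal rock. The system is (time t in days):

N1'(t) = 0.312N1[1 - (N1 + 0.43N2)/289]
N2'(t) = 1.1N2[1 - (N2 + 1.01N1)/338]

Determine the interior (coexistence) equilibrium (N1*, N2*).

N1* ≈ 254, N2* ≈ 81.5

Setting both brackets to zero gives the nullclines N1 + 0.43N2 = 289 and 1.01N1 + N2 = 338.
Substituting N2 = 338 - 1.01N1 into the first: N1(1 - 0.43·1.01) = 289 - 0.43·338.
So N1* = 144/0.566 = 254, and then N2* = 338 - 1.01·254 = 81.5.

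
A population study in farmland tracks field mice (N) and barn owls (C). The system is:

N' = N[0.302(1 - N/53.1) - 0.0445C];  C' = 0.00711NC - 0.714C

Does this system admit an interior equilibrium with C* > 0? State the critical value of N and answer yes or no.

Threshold N = 100; K < 100, so no, the predator goes extinct.

The predator equation gives dC/dt > 0 only when N > 0.714/0.00711 = 100.
Without the predator, N → K = 53.1. Since 53.1 < 100, the predator cannot invade.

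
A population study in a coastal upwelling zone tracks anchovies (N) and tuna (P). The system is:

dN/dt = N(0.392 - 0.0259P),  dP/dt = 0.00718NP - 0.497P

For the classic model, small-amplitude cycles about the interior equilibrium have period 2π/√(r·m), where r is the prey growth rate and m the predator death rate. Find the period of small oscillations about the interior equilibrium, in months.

Here r = 0.392 and m = 0.497, so r·m = 0.195.
ω = √0.195 = 0.441 per month, hence T = 2π/ω ≈ 14.2 months.

T ≈ 14.2 months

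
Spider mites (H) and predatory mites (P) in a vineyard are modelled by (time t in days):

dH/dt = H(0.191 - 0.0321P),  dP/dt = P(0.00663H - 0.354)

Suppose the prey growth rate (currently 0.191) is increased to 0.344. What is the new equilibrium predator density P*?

P* ≈ 10.7

At the interior fixed point, setting dH/dt = 0 with H > 0 fixes P* = (prey growth rate)/(HP coefficient) — independent of the other coefficients.
With the change, P* = 0.344/0.0321 = 10.7; it rises from 5.95.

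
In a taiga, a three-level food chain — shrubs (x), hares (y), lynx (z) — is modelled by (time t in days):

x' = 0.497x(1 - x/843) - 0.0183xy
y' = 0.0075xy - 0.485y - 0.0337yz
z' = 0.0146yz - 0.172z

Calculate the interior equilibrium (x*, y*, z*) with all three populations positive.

x* ≈ 477, y* ≈ 11.8, z* ≈ 91.8

From dz/dt = 0: 0.0146y* = 0.172, so y* = 11.8.
From dx/dt = 0: 0.497(1 - x*/843) = 0.0183·11.8, giving x* = 843·(1 - 0.434) = 477.
From dy/dt = 0: 0.0075·477 - 0.485 = 0.0337z*, so z* = 3.09/0.0337 = 91.8.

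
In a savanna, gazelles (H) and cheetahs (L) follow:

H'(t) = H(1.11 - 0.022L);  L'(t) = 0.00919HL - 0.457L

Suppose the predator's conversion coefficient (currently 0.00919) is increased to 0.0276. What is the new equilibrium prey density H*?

H* ≈ 16.6

At the interior fixed point, setting dL/dt = 0 with L > 0 fixes H* = (predator death rate)/(HL coefficient) — independent of the other coefficients.
With the change, H* = 0.457/0.0276 = 16.6; it falls from 49.7.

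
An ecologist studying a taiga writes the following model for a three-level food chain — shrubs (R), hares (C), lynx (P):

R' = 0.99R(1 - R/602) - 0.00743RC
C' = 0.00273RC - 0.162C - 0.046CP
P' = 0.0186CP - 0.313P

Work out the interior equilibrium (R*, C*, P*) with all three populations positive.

R* ≈ 526, C* ≈ 16.8, P* ≈ 27.7

From dP/dt = 0: 0.0186C* = 0.313, so C* = 16.8.
From dR/dt = 0: 0.99(1 - R*/602) = 0.00743·16.8, giving R* = 602·(1 - 0.126) = 526.
From dC/dt = 0: 0.00273·526 - 0.162 = 0.046P*, so P* = 1.27/0.046 = 27.7.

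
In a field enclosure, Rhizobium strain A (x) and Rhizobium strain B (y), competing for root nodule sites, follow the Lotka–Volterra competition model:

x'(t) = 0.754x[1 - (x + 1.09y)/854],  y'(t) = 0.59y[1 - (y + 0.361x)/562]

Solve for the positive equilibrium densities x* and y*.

Setting both brackets to zero gives the nullclines x + 1.09y = 854 and 0.361x + y = 562.
Substituting y = 562 - 0.361x into the first: x(1 - 1.09·0.361) = 854 - 1.09·562.
So x* = 241/0.607 = 398, and then y* = 562 - 0.361·398 = 418.

x* ≈ 398, y* ≈ 418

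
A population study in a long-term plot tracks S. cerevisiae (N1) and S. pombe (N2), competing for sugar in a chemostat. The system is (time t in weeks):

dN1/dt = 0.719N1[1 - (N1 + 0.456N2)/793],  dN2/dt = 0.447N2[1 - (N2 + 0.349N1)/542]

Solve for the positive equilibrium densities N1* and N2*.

N1* ≈ 649, N2* ≈ 315

Setting both brackets to zero gives the nullclines N1 + 0.456N2 = 793 and 0.349N1 + N2 = 542.
Substituting N2 = 542 - 0.349N1 into the first: N1(1 - 0.456·0.349) = 793 - 0.456·542.
So N1* = 546/0.841 = 649, and then N2* = 542 - 0.349·649 = 315.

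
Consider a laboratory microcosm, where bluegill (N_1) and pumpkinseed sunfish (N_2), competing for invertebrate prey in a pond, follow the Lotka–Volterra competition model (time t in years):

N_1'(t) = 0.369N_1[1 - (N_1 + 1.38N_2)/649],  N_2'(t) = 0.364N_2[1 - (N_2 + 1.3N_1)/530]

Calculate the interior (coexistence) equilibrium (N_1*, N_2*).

Setting both brackets to zero gives the nullclines N_1 + 1.38N_2 = 649 and 1.3N_1 + N_2 = 530.
Substituting N_2 = 530 - 1.3N_1 into the first: N_1(1 - 1.38·1.3) = 649 - 1.38·530.
So N_1* = -82.4/-0.794 = 104, and then N_2* = 530 - 1.3·104 = 395.

N_1* ≈ 104, N_2* ≈ 395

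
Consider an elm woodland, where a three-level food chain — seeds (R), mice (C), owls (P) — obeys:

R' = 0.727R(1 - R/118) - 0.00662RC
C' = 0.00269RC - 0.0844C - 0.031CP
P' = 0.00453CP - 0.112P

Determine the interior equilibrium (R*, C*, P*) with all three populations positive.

From dP/dt = 0: 0.00453C* = 0.112, so C* = 24.7.
From dR/dt = 0: 0.727(1 - R*/118) = 0.00662·24.7, giving R* = 118·(1 - 0.225) = 91.4.
From dC/dt = 0: 0.00269·91.4 - 0.0844 = 0.031P*, so P* = 0.162/0.031 = 5.21.

R* ≈ 91.4, C* ≈ 24.7, P* ≈ 5.21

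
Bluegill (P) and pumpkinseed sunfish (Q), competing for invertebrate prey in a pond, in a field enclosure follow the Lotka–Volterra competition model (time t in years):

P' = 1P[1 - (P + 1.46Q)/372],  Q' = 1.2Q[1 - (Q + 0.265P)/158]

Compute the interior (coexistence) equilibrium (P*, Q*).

P* ≈ 231, Q* ≈ 96.9

Setting both brackets to zero gives the nullclines P + 1.46Q = 372 and 0.265P + Q = 158.
Substituting Q = 158 - 0.265P into the first: P(1 - 1.46·0.265) = 372 - 1.46·158.
So P* = 141/0.613 = 231, and then Q* = 158 - 0.265·231 = 96.9.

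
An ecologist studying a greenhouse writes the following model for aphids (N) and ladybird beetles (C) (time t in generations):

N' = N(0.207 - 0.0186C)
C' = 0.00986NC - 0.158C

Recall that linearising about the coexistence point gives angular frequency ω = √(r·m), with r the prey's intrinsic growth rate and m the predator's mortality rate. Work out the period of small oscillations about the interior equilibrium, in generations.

T ≈ 34.7 generations

Here r = 0.207 and m = 0.158, so r·m = 0.0327.
ω = √0.0327 = 0.181 per generation, hence T = 2π/ω ≈ 34.7 generations.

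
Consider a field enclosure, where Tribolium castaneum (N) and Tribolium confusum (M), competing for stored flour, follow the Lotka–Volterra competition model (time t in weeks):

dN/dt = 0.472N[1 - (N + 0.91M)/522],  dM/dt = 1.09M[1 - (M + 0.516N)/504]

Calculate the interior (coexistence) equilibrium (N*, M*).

Setting both brackets to zero gives the nullclines N + 0.91M = 522 and 0.516N + M = 504.
Substituting M = 504 - 0.516N into the first: N(1 - 0.91·0.516) = 522 - 0.91·504.
So N* = 63.4/0.53 = 119, and then M* = 504 - 0.516·119 = 442.

N* ≈ 119, M* ≈ 442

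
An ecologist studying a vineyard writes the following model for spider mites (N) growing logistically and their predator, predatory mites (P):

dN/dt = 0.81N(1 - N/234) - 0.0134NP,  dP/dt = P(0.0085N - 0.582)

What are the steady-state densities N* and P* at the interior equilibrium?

N* ≈ 68.5, P* ≈ 42.8

From dP/dt = 0 with P > 0: 0.0085N* = 0.582, so N* = 68.5.
Substitute into dN/dt = 0: 0.81(1 - 68.5/234) = 0.0134P*.
The bracket is 0.707, giving P* = 0.573/0.0134 = 42.8.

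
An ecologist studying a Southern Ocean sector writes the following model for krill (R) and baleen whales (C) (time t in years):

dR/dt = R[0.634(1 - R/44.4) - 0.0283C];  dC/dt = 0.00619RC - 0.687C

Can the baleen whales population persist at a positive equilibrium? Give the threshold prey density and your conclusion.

The predator equation gives dC/dt > 0 only when R > 0.687/0.00619 = 111.
Without the predator, R → K = 44.4. Since 44.4 < 111, the predator cannot invade.

Threshold R = 111; K < 111, so no, the predator goes extinct.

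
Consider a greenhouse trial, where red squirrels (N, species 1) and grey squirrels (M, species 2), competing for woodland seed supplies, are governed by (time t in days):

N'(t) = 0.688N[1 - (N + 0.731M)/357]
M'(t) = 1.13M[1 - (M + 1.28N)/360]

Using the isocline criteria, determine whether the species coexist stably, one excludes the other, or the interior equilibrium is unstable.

Compare the nullcline intercepts: K1/α12 = 357/0.731 = 488 > K2 = 360; K2/α21 = 360/1.28 = 281 < K1 = 357.
Since the inequalities point opposite ways, species 1 can invade but species 2 cannot.

species 1 excludes species 2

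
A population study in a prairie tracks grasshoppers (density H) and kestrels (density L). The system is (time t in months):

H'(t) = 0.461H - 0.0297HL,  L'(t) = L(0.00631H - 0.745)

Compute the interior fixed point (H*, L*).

H* ≈ 118, L* ≈ 15.5

Set dL/dt = 0 with L > 0: 0.00631H - 0.745 = 0, so H* = 0.745/0.00631 = 118.
Set dH/dt = 0 with H > 0: 0.461 - 0.0297L = 0, so L* = 0.461/0.0297 = 15.5.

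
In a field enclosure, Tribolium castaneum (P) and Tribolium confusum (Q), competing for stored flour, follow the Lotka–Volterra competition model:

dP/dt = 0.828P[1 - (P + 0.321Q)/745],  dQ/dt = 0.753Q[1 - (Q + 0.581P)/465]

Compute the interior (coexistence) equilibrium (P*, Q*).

P* ≈ 732, Q* ≈ 39.5

Setting both brackets to zero gives the nullclines P + 0.321Q = 745 and 0.581P + Q = 465.
Substituting Q = 465 - 0.581P into the first: P(1 - 0.321·0.581) = 745 - 0.321·465.
So P* = 596/0.813 = 732, and then Q* = 465 - 0.581·732 = 39.5.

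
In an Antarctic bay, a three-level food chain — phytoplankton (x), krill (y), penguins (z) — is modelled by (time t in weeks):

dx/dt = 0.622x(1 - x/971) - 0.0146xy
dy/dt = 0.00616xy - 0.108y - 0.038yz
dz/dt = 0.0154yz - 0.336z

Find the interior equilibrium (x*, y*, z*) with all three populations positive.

From dz/dt = 0: 0.0154y* = 0.336, so y* = 21.8.
From dx/dt = 0: 0.622(1 - x*/971) = 0.0146·21.8, giving x* = 971·(1 - 0.512) = 474.
From dy/dt = 0: 0.00616·474 - 0.108 = 0.038z*, so z* = 2.81/0.038 = 74.

x* ≈ 474, y* ≈ 21.8, z* ≈ 74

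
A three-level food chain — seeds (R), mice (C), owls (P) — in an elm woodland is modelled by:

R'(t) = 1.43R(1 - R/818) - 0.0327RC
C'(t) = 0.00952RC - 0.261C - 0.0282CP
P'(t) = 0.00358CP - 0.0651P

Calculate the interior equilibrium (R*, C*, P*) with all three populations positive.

From dP/dt = 0: 0.00358C* = 0.0651, so C* = 18.2.
From dR/dt = 0: 1.43(1 - R*/818) = 0.0327·18.2, giving R* = 818·(1 - 0.416) = 478.
From dC/dt = 0: 0.00952·478 - 0.261 = 0.0282P*, so P* = 4.29/0.0282 = 152.

R* ≈ 478, C* ≈ 18.2, P* ≈ 152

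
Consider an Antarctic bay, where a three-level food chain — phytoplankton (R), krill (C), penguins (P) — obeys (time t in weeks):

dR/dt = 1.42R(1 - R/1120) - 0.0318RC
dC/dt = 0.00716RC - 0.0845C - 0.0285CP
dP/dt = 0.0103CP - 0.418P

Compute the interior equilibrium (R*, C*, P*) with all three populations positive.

R* ≈ 102, C* ≈ 40.6, P* ≈ 22.7

From dP/dt = 0: 0.0103C* = 0.418, so C* = 40.6.
From dR/dt = 0: 1.42(1 - R*/1120) = 0.0318·40.6, giving R* = 1120·(1 - 0.909) = 102.
From dC/dt = 0: 0.00716·102 - 0.0845 = 0.0285P*, so P* = 0.647/0.0285 = 22.7.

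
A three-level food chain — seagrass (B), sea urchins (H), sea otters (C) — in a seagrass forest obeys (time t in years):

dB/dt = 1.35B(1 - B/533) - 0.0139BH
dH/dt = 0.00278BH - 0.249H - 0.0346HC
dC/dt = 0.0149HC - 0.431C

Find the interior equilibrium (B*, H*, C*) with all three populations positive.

From dC/dt = 0: 0.0149H* = 0.431, so H* = 28.9.
From dB/dt = 0: 1.35(1 - B*/533) = 0.0139·28.9, giving B* = 533·(1 - 0.298) = 374.
From dH/dt = 0: 0.00278·374 - 0.249 = 0.0346C*, so C* = 0.791/0.0346 = 22.9.

B* ≈ 374, H* ≈ 28.9, C* ≈ 22.9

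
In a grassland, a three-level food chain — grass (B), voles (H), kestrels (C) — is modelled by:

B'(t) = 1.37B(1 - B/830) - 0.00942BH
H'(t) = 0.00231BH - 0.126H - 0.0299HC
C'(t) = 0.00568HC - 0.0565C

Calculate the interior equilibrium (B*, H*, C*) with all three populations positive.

B* ≈ 773, H* ≈ 9.95, C* ≈ 55.5

From dC/dt = 0: 0.00568H* = 0.0565, so H* = 9.95.
From dB/dt = 0: 1.37(1 - B*/830) = 0.00942·9.95, giving B* = 830·(1 - 0.0684) = 773.
From dH/dt = 0: 0.00231·773 - 0.126 = 0.0299C*, so C* = 1.66/0.0299 = 55.5.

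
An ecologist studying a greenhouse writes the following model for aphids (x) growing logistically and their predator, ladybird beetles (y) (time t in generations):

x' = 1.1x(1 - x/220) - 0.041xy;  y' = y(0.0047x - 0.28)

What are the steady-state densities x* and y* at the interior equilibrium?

x* ≈ 59.6, y* ≈ 19.6

From dy/dt = 0 with y > 0: 0.0047x* = 0.28, so x* = 59.6.
Substitute into dx/dt = 0: 1.1(1 - 59.6/220) = 0.041y*.
The bracket is 0.729, giving y* = 0.802/0.041 = 19.6.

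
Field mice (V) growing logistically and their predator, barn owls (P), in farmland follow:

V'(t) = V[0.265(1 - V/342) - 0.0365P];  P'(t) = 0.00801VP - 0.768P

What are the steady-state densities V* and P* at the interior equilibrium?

V* ≈ 95.9, P* ≈ 5.22

From dP/dt = 0 with P > 0: 0.00801V* = 0.768, so V* = 95.9.
Substitute into dV/dt = 0: 0.265(1 - 95.9/342) = 0.0365P*.
The bracket is 0.72, giving P* = 0.191/0.0365 = 5.22.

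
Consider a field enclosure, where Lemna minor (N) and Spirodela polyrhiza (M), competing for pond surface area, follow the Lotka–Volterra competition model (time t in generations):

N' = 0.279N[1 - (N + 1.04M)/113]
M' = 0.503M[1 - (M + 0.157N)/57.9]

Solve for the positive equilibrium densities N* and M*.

N* ≈ 63.1, M* ≈ 48

Setting both brackets to zero gives the nullclines N + 1.04M = 113 and 0.157N + M = 57.9.
Substituting M = 57.9 - 0.157N into the first: N(1 - 1.04·0.157) = 113 - 1.04·57.9.
So N* = 52.8/0.837 = 63.1, and then M* = 57.9 - 0.157·63.1 = 48.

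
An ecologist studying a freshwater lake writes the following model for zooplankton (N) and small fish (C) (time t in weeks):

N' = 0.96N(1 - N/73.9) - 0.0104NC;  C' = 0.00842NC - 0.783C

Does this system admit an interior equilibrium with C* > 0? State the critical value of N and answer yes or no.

Threshold N = 93; K < 93, so no, the predator goes extinct.

The predator equation gives dC/dt > 0 only when N > 0.783/0.00842 = 93.
Without the predator, N → K = 73.9. Since 73.9 < 93, the predator cannot invade.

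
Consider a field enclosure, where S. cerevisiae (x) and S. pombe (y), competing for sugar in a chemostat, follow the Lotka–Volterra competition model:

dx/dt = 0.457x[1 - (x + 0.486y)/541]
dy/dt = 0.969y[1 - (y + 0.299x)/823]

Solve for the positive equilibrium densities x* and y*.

x* ≈ 165, y* ≈ 774

Setting both brackets to zero gives the nullclines x + 0.486y = 541 and 0.299x + y = 823.
Substituting y = 823 - 0.299x into the first: x(1 - 0.486·0.299) = 541 - 0.486·823.
So x* = 141/0.855 = 165, and then y* = 823 - 0.299·165 = 774.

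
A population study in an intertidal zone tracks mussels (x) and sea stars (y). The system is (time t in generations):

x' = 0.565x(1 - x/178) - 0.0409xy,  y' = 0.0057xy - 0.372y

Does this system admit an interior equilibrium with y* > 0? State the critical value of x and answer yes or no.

The predator equation gives dy/dt > 0 only when x > 0.372/0.0057 = 65.3.
Without the predator, x → K = 178. Since 178 > 65.3, the predator can invade and persist.

Threshold x = 65.3; K > 65.3, so yes, the predator persists.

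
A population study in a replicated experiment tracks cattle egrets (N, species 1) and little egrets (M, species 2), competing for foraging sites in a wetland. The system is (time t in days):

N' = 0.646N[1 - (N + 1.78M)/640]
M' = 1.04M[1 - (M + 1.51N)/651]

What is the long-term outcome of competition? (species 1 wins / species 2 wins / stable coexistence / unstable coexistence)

Compare the nullcline intercepts: K1/α12 = 640/1.78 = 360 < K2 = 651; K2/α21 = 651/1.51 = 431 < K1 = 640.
Since both are reversed, neither can invade when rare; the interior point is a saddle.

unstable coexistence (outcome depends on initial conditions)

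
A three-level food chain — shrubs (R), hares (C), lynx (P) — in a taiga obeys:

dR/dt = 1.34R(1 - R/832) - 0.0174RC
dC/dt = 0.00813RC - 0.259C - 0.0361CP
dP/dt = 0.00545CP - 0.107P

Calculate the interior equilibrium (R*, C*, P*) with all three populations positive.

From dP/dt = 0: 0.00545C* = 0.107, so C* = 19.6.
From dR/dt = 0: 1.34(1 - R*/832) = 0.0174·19.6, giving R* = 832·(1 - 0.255) = 620.
From dC/dt = 0: 0.00813·620 - 0.259 = 0.0361P*, so P* = 4.78/0.0361 = 132.

R* ≈ 620, C* ≈ 19.6, P* ≈ 132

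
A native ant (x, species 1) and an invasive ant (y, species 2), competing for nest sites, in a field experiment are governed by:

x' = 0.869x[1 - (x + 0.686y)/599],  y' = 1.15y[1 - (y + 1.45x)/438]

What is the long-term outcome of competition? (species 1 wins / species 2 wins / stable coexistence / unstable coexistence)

Compare the nullcline intercepts: K1/α12 = 599/0.686 = 873 > K2 = 438; K2/α21 = 438/1.45 = 302 < K1 = 599.
Since the inequalities point opposite ways, species 1 can invade but species 2 cannot.

species 1 excludes species 2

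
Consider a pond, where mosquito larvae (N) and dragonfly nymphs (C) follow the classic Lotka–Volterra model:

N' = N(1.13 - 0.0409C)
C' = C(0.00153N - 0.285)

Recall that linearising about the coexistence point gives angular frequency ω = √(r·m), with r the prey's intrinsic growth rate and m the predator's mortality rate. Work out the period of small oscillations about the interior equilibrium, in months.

Here r = 1.13 and m = 0.285, so r·m = 0.322.
ω = √0.322 = 0.567 per month, hence T = 2π/ω ≈ 11.1 months.

T ≈ 11.1 months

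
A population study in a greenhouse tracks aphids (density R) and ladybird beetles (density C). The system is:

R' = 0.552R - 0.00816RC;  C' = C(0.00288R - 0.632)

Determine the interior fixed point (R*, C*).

Set dC/dt = 0 with C > 0: 0.00288R - 0.632 = 0, so R* = 0.632/0.00288 = 219.
Set dR/dt = 0 with R > 0: 0.552 - 0.00816C = 0, so C* = 0.552/0.00816 = 67.6.

R* ≈ 219, C* ≈ 67.6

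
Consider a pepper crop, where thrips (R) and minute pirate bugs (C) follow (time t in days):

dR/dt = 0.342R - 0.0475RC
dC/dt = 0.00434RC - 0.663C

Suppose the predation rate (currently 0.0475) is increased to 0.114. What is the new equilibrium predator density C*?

C* ≈ 3

At the interior fixed point, setting dR/dt = 0 with R > 0 fixes C* = (prey growth rate)/(RC coefficient) — independent of the other coefficients.
With the change, C* = 0.342/0.114 = 3; it falls from 7.2.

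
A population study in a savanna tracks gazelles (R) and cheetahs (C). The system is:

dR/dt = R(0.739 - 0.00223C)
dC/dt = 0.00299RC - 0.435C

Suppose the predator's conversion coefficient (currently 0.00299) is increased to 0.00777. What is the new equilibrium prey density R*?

At the interior fixed point, setting dC/dt = 0 with C > 0 fixes R* = (predator death rate)/(RC coefficient) — independent of the other coefficients.
With the change, R* = 0.435/0.00777 = 56; it falls from 145.

R* ≈ 56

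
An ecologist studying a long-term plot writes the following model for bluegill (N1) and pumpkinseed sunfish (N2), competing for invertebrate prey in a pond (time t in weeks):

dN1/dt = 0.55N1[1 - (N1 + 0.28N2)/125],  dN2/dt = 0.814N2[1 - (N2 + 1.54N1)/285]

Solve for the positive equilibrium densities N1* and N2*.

N1* ≈ 79.5, N2* ≈ 163

Setting both brackets to zero gives the nullclines N1 + 0.28N2 = 125 and 1.54N1 + N2 = 285.
Substituting N2 = 285 - 1.54N1 into the first: N1(1 - 0.28·1.54) = 125 - 0.28·285.
So N1* = 45.2/0.569 = 79.5, and then N2* = 285 - 1.54·79.5 = 163.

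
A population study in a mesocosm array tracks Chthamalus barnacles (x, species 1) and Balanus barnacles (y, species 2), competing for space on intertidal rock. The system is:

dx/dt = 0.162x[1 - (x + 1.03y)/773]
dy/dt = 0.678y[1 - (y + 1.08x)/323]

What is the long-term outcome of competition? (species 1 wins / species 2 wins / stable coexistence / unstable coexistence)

Compare the nullcline intercepts: K1/α12 = 773/1.03 = 750 > K2 = 323; K2/α21 = 323/1.08 = 299 < K1 = 773.
Since the inequalities point opposite ways, species 1 can invade but species 2 cannot.

species 1 excludes species 2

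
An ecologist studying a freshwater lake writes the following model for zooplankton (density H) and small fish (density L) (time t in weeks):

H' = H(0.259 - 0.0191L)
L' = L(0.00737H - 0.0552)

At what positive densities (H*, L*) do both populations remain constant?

H* ≈ 7.49, L* ≈ 13.6

Set dL/dt = 0 with L > 0: 0.00737H - 0.0552 = 0, so H* = 0.0552/0.00737 = 7.49.
Set dH/dt = 0 with H > 0: 0.259 - 0.0191L = 0, so L* = 0.259/0.0191 = 13.6.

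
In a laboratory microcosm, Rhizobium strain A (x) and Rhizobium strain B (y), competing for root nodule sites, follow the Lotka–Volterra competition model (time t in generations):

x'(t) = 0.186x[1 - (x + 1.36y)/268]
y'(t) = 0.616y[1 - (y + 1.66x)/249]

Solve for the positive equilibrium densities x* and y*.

x* ≈ 56.2, y* ≈ 156

Setting both brackets to zero gives the nullclines x + 1.36y = 268 and 1.66x + y = 249.
Substituting y = 249 - 1.66x into the first: x(1 - 1.36·1.66) = 268 - 1.36·249.
So x* = -70.6/-1.26 = 56.2, and then y* = 249 - 1.66·56.2 = 156.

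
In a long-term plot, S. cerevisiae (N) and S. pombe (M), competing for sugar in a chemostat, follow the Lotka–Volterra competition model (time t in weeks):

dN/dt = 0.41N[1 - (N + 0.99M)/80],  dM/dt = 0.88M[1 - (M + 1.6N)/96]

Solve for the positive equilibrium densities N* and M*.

Setting both brackets to zero gives the nullclines N + 0.99M = 80 and 1.6N + M = 96.
Substituting M = 96 - 1.6N into the first: N(1 - 0.99·1.6) = 80 - 0.99·96.
So N* = -15/-0.584 = 25.8, and then M* = 96 - 1.6·25.8 = 54.8.

N* ≈ 25.8, M* ≈ 54.8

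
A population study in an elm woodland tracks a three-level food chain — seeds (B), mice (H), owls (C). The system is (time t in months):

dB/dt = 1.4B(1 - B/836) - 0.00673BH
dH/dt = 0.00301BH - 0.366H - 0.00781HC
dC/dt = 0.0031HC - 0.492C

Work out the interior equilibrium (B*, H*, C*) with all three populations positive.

From dC/dt = 0: 0.0031H* = 0.492, so H* = 159.
From dB/dt = 0: 1.4(1 - B*/836) = 0.00673·159, giving B* = 836·(1 - 0.763) = 198.
From dH/dt = 0: 0.00301·198 - 0.366 = 0.00781C*, so C* = 0.231/0.00781 = 29.5.

B* ≈ 198, H* ≈ 159, C* ≈ 29.5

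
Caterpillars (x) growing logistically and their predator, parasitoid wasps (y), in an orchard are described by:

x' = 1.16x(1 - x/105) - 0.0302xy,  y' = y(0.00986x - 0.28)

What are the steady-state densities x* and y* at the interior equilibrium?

From dy/dt = 0 with y > 0: 0.00986x* = 0.28, so x* = 28.4.
Substitute into dx/dt = 0: 1.16(1 - 28.4/105) = 0.0302y*.
The bracket is 0.73, giving y* = 0.846/0.0302 = 28.

x* ≈ 28.4, y* ≈ 28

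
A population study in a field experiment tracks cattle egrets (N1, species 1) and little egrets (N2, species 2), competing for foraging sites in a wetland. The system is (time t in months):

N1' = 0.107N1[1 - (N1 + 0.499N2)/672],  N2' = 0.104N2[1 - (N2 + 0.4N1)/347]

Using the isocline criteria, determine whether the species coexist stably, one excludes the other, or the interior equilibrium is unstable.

Compare the nullcline intercepts: K1/α12 = 672/0.499 = 1350 > K2 = 347; K2/α21 = 347/0.4 = 868 > K1 = 672.
Since both inequalities hold, each species can invade when rare, so the interior equilibrium is stable.

stable coexistence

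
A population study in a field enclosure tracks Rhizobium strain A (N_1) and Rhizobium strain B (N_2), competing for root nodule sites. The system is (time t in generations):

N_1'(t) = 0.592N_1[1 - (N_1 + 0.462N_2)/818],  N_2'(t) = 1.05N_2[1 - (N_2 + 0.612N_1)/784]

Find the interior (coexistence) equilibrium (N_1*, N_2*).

N_1* ≈ 635, N_2* ≈ 395

Setting both brackets to zero gives the nullclines N_1 + 0.462N_2 = 818 and 0.612N_1 + N_2 = 784.
Substituting N_2 = 784 - 0.612N_1 into the first: N_1(1 - 0.462·0.612) = 818 - 0.462·784.
So N_1* = 456/0.717 = 635, and then N_2* = 784 - 0.612·635 = 395.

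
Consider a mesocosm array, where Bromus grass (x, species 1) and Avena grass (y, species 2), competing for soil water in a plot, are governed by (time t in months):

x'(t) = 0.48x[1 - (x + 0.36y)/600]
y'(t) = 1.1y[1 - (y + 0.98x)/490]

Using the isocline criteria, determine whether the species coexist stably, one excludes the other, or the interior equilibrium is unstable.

Compare the nullcline intercepts: K1/α12 = 600/0.36 = 1670 > K2 = 490; K2/α21 = 490/0.98 = 500 < K1 = 600.
Since the inequalities point opposite ways, species 1 can invade but species 2 cannot.

species 1 excludes species 2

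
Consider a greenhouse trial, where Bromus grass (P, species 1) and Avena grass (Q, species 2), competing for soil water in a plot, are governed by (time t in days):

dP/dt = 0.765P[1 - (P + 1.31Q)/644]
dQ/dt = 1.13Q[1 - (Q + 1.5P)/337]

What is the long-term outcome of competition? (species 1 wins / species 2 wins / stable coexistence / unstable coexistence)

species 1 excludes species 2

Compare the nullcline intercepts: K1/α12 = 644/1.31 = 492 > K2 = 337; K2/α21 = 337/1.5 = 225 < K1 = 644.
Since the inequalities point opposite ways, species 1 can invade but species 2 cannot.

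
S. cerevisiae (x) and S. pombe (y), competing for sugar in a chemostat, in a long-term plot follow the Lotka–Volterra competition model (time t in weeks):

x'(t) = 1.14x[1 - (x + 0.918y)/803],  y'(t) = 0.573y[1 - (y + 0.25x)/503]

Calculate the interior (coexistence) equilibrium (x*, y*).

Setting both brackets to zero gives the nullclines x + 0.918y = 803 and 0.25x + y = 503.
Substituting y = 503 - 0.25x into the first: x(1 - 0.918·0.25) = 803 - 0.918·503.
So x* = 341/0.77 = 443, and then y* = 503 - 0.25·443 = 392.

x* ≈ 443, y* ≈ 392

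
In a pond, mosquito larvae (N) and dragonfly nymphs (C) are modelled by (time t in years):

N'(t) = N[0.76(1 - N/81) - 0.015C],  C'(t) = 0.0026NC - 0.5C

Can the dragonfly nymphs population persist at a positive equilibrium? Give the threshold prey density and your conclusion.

The predator equation gives dC/dt > 0 only when N > 0.5/0.0026 = 192.
Without the predator, N → K = 81. Since 81 < 192, the predator cannot invade.

Threshold N = 192; K < 192, so no, the predator goes extinct.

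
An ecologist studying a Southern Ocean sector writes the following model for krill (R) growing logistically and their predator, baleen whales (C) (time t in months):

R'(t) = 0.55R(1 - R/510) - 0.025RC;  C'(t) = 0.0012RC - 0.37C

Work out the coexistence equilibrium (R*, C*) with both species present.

From dC/dt = 0 with C > 0: 0.0012R* = 0.37, so R* = 308.
Substitute into dR/dt = 0: 0.55(1 - 308/510) = 0.025C*.
The bracket is 0.395, giving C* = 0.217/0.025 = 8.7.

R* ≈ 308, C* ≈ 8.7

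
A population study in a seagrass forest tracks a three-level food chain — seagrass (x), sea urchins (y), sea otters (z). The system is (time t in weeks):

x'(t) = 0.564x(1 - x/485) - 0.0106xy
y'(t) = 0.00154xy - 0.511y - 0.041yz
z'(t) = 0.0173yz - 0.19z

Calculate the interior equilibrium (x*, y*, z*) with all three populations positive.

From dz/dt = 0: 0.0173y* = 0.19, so y* = 11.
From dx/dt = 0: 0.564(1 - x*/485) = 0.0106·11, giving x* = 485·(1 - 0.206) = 385.
From dy/dt = 0: 0.00154·385 - 0.511 = 0.041z*, so z* = 0.0817/0.041 = 1.99.

x* ≈ 385, y* ≈ 11, z* ≈ 1.99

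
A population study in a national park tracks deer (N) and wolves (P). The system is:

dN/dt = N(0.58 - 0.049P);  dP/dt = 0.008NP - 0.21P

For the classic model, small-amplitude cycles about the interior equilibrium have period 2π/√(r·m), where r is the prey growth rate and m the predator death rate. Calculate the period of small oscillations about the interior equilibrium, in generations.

Here r = 0.58 and m = 0.21, so r·m = 0.122.
ω = √0.122 = 0.349 per generation, hence T = 2π/ω ≈ 18 generations.

T ≈ 18 generations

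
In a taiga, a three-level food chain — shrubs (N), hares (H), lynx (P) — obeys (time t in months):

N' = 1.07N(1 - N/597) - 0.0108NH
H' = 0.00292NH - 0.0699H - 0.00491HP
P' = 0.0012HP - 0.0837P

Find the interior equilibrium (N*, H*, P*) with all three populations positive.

From dP/dt = 0: 0.0012H* = 0.0837, so H* = 69.8.
From dN/dt = 0: 1.07(1 - N*/597) = 0.0108·69.8, giving N* = 597·(1 - 0.704) = 177.
From dH/dt = 0: 0.00292·177 - 0.0699 = 0.00491P*, so P* = 0.446/0.00491 = 90.8.

N* ≈ 177, H* ≈ 69.8, P* ≈ 90.8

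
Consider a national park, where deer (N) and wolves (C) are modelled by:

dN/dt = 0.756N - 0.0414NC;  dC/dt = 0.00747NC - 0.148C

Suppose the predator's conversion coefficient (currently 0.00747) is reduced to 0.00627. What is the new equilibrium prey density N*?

At the interior fixed point, setting dC/dt = 0 with C > 0 fixes N* = (predator death rate)/(NC coefficient) — independent of the other coefficients.
With the change, N* = 0.148/0.00627 = 23.6; it rises from 19.8.

N* ≈ 23.6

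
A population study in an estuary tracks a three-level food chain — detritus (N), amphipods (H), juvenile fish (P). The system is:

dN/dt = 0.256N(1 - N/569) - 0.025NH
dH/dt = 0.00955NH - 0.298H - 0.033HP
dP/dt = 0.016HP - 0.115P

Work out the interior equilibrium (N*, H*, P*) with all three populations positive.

N* ≈ 170, H* ≈ 7.19, P* ≈ 40.1

From dP/dt = 0: 0.016H* = 0.115, so H* = 7.19.
From dN/dt = 0: 0.256(1 - N*/569) = 0.025·7.19, giving N* = 569·(1 - 0.702) = 170.
From dH/dt = 0: 0.00955·170 - 0.298 = 0.033P*, so P* = 1.32/0.033 = 40.1.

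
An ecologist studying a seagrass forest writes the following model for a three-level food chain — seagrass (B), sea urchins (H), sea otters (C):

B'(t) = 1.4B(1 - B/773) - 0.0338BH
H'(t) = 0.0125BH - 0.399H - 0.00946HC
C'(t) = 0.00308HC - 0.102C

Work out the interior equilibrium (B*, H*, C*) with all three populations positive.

B* ≈ 155, H* ≈ 33.1, C* ≈ 163

From dC/dt = 0: 0.00308H* = 0.102, so H* = 33.1.
From dB/dt = 0: 1.4(1 - B*/773) = 0.0338·33.1, giving B* = 773·(1 - 0.8) = 155.
From dH/dt = 0: 0.0125·155 - 0.399 = 0.00946C*, so C* = 1.54/0.00946 = 163.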